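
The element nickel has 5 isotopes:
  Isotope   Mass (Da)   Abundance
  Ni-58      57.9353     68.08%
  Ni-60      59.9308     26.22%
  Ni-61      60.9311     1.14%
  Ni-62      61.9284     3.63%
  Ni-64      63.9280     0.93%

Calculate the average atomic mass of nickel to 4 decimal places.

58.6934 Da

Average mass = Σ (abundance × isotope mass) = 0.6808 × 57.9353 + 0.2622 × 59.9308 + 0.0114 × 60.9311 + 0.0363 × 61.9284 + 0.0093 × 63.9280
= 39.44235 + 15.71386 + 0.69461 + 2.24800 + 0.59453 = 58.69335 Da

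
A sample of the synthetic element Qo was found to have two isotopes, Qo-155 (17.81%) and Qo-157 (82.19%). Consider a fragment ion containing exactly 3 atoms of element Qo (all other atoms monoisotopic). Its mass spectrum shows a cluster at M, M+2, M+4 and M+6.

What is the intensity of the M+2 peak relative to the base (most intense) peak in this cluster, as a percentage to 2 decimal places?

14.09%

Term probabilities: M 0.0056, M+2 0.0782, M+4 0.3609, M+6 0.5552. Base peak = M+6.
P(M+6) = C(3,3) × 0.1781^0 × 0.8219^3 = 1 × 1.0000 × 0.55520957 = 0.555210 (base)
P(M+2) = C(3,1) × 0.1781^2 × 0.8219^1 = 3 × 0.03171961 × 0.8219 = 0.078211
Relative intensity = 0.078211 / 0.555210 × 100 = 14.09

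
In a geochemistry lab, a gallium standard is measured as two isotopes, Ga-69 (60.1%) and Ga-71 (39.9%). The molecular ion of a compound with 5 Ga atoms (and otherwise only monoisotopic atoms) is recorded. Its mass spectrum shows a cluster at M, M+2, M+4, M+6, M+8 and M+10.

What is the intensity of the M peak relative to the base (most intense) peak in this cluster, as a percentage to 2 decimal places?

Term probabilities: M 0.0784, M+2 0.2603, M+4 0.3456, M+6 0.2294, M+8 0.0762, M+10 0.0101. Base peak = M+4.
P(M+4) = C(5,2) × 0.601^3 × 0.399^2 = 10 × 0.2170818 × 0.159201 = 0.345596 (base)
P(M) = C(5,0) × 0.601^5 × 0.399^0 = 1 × 0.07841016 × 1.0000 = 0.078410
Relative intensity = 0.078410 / 0.345596 × 100 = 22.69

22.69%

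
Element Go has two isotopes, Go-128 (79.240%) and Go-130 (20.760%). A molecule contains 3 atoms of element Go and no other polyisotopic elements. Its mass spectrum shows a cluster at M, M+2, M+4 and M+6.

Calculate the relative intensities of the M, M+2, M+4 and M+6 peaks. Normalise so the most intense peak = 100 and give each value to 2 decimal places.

100.00 : 78.60 : 20.59 : 1.80

Each Go atom is independently Go-128 (p = 0.79240) or Go-130 (q = 0.20760); the cluster is the binomial expansion (p + q)^3.
P(M) = 0.79240^3 = 0.497546
P(M+2) = 3 × 0.79240^2 × 0.20760^1 = 0.391055
P(M+4) = 3 × 0.79240^1 × 0.20760^2 = 0.102452
P(M+6) = 0.20760^3 = 0.008947
The M peak is largest (0.497546); scaling to 100 gives 100.00 : 78.60 : 20.59 : 1.80.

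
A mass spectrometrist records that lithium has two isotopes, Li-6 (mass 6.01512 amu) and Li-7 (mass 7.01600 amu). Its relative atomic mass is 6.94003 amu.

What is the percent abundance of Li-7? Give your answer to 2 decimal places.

With x = fraction of Li-6 (so Li-7 is 1 − x):
6.01512·x + 7.01600·(1 − x) = 6.94003
(6.01512 − 7.01600)·x = 6.94003 − 7.01600
x = -0.07597 / -1.00088 = 0.07590 → 7.59% Li-6, 92.41% Li-7.

92.41%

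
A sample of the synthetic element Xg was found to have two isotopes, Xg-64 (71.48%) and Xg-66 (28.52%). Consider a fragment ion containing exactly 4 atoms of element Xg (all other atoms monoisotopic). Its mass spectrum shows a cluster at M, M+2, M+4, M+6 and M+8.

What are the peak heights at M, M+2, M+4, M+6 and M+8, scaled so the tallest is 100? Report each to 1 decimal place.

The 4 Xg atoms are independent, so intensities follow the terms of (0.7148 + 0.2852)^4.
P(M) = 0.7148^4 = 0.261059
P(M+2) = 4 × 0.7148^3 × 0.2852^1 = 0.416642
P(M+4) = 6 × 0.7148^2 × 0.2852^2 = 0.249356
P(M+6) = 4 × 0.7148^1 × 0.2852^3 = 0.066327
P(M+8) = 0.2852^4 = 0.006616
The M+2 peak is largest (0.416642); scaling to 100 gives 62.7 : 100.0 : 59.8 : 15.9 : 1.6.

62.7 : 100.0 : 59.8 : 15.9 : 1.6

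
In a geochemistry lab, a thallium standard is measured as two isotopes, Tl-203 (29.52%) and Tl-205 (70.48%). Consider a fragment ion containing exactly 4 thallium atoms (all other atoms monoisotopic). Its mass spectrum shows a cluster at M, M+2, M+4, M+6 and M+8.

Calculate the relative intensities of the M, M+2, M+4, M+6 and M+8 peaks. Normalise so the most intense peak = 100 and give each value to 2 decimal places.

1.84 : 17.54 : 62.83 : 100.00 : 59.69

Expanding (0.2952 + 0.7048)^4:
P(M) = 0.2952^4 = 0.007594
P(M+2) = 4 × 0.2952^3 × 0.7048^1 = 0.072523
P(M+4) = 6 × 0.2952^2 × 0.7048^2 = 0.259726
P(M+6) = 4 × 0.2952^1 × 0.7048^3 = 0.413403
P(M+8) = 0.7048^4 = 0.246754
The M+6 peak is largest (0.413403); scaling to 100 gives 1.84 : 17.54 : 62.83 : 100.00 : 59.69.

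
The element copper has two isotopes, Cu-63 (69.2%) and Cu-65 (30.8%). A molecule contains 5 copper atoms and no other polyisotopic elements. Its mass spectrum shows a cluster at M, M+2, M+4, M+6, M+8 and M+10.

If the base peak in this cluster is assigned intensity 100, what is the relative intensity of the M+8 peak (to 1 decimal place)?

(0.692 + 0.308)^5 gives M 0.1587, M+2 0.3531, M+4 0.3144, M+6 0.1399, M+8 0.0311, M+10 0.0028; the largest is M+2.
P(M+2) = C(5,1) × 0.692^4 × 0.308^1 = 5 × 0.22931073 × 0.3080 = 0.353139 (base)
P(M+8) = C(5,4) × 0.692^1 × 0.308^4 = 5 × 0.6920 × 0.00899918 = 0.031137
Relative intensity = 0.031137 / 0.353139 × 100 = 8.8

8.8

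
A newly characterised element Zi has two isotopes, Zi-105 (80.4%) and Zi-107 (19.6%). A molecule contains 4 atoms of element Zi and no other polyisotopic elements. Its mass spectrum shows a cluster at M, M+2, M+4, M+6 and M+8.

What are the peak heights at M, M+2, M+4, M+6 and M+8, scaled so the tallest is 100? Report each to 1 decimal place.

The 4 Zi atoms are independent, so intensities follow the terms of (0.804 + 0.196)^4.
P(M) = 0.804^4 = 0.417854
P(M+2) = 4 × 0.804^3 × 0.196^1 = 0.407459
P(M+4) = 6 × 0.804^2 × 0.196^2 = 0.148996
P(M+6) = 4 × 0.804^1 × 0.196^3 = 0.024215
P(M+8) = 0.196^4 = 0.001476
The M peak is largest (0.417854); scaling to 100 gives 100.0 : 97.5 : 35.7 : 5.8 : 0.4.

100.0 : 97.5 : 35.7 : 5.8 : 0.4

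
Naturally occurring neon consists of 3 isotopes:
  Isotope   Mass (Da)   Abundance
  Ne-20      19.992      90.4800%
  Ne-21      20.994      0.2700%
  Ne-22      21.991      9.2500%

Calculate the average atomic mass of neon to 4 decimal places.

20.1796 Da

Average mass = Σ (abundance × isotope mass) = 0.904800 × 19.992 + 0.002700 × 20.994 + 0.092500 × 21.991
= 18.08876 + 0.05668 + 2.03417 = 20.17961 Da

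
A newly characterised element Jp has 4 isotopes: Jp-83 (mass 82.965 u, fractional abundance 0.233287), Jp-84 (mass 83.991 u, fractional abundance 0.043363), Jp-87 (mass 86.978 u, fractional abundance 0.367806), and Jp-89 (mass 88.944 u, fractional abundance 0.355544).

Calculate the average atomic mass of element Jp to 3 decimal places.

The abundance-weighted mean is 0.233287 × 82.965 + 0.043363 × 83.991 + 0.367806 × 86.978 + 0.355544 × 88.944
= 19.3547 + 3.6421 + 31.9910 + 31.6235 = 86.6113 u

86.611 u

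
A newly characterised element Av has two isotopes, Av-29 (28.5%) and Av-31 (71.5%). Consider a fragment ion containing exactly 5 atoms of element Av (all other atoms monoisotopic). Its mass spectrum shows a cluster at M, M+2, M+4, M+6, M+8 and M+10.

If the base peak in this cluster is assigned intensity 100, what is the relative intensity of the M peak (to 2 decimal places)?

0.50

(0.285 + 0.715)^5 gives M 0.0019, M+2 0.0236, M+4 0.1183, M+6 0.2969, M+8 0.3724, M+10 0.1869; the largest is M+8.
P(M+8) = C(5,4) × 0.285^1 × 0.715^4 = 5 × 0.2850 × 0.261351 = 0.372425 (base)
P(M) = C(5,0) × 0.285^5 × 0.715^0 = 1 × 0.00188029 × 1.0000 = 0.001880
Relative intensity = 0.001880 / 0.372425 × 100 = 0.50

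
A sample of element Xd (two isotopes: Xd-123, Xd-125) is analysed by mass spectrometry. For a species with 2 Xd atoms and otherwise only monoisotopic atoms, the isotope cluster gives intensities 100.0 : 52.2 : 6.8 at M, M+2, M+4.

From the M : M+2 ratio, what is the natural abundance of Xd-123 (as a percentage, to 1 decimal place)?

Let p = fractional abundance of Xd-123. I(M+2)/I(M) = [C(2,1)·p^1·(1−p)] / p^2 = 2·(1−p)/p = 52.2/100.0 = 0.5220
(1−p)/p = 0.5220/2 = 0.2610  ⇒  p = 1/(1 + 0.2610) = 0.7930
Xd-123: 79.3%, Xd-125: 20.7%.

79.3%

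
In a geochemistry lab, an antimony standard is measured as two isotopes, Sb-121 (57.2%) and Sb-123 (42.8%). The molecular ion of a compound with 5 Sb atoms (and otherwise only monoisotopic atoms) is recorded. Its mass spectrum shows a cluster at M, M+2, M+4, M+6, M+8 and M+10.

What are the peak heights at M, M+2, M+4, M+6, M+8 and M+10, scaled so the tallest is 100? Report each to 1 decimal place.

17.9 : 66.8 : 100.0 : 74.8 : 28.0 : 4.2

The 5 Sb atoms are independent, so intensities follow the terms of (0.572 + 0.428)^5.
P(M) = 0.572^5 = 0.061232
P(M+2) = 5 × 0.572^4 × 0.428^1 = 0.229086
P(M+4) = 10 × 0.572^3 × 0.428^2 = 0.342827
P(M+6) = 10 × 0.572^2 × 0.428^3 = 0.256521
P(M+8) = 5 × 0.572^1 × 0.428^4 = 0.095971
P(M+10) = 0.428^5 = 0.014362
The M+4 peak is largest (0.342827); scaling to 100 gives 17.9 : 66.8 : 100.0 : 74.8 : 28.0 : 4.2.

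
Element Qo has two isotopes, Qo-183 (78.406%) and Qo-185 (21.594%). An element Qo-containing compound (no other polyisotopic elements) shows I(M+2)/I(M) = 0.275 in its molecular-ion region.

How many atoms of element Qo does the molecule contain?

With n Qo atoms, P(M+2)/P(M) = C(n,1)·p^(n−1)q / p^n = n·q/p = n · 0.21594/0.78406.
n = 0.275 × 0.78406/0.21594 = 1.00 ≈ 1

1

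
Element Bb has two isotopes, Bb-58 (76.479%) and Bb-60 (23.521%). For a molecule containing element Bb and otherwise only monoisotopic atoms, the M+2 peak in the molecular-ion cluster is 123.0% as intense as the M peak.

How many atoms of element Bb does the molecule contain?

With n Bb atoms, P(M+2)/P(M) = C(n,1)·p^(n−1)q / p^n = n·q/p = n · 0.23521/0.76479.
n = 1.230 × 0.76479/0.23521 = 4.00 ≈ 4

4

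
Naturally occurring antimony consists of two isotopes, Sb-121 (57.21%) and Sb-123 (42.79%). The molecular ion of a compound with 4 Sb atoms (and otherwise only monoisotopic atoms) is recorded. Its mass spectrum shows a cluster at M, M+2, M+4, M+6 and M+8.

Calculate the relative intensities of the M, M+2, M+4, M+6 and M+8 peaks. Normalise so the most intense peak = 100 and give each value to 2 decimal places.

Expanding (0.5721 + 0.4279)^4:
P(M) = 0.5721^4 = 0.107124
P(M+2) = 4 × 0.5721^3 × 0.4279^1 = 0.320493
P(M+4) = 6 × 0.5721^2 × 0.4279^2 = 0.359567
P(M+6) = 4 × 0.5721^1 × 0.4279^3 = 0.179291
P(M+8) = 0.4279^4 = 0.033525
The M+4 peak is largest (0.359567); scaling to 100 gives 29.79 : 89.13 : 100.00 : 49.86 : 9.32.

29.79 : 89.13 : 100.00 : 49.86 : 9.32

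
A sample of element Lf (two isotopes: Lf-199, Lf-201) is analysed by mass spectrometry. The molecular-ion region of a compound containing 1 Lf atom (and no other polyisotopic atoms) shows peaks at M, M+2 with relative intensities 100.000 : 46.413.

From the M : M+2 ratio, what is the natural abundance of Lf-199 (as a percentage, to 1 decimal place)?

If p is the fraction of Lf that is Lf-199, then I(M+2)/I(M) = [C(1,1)·p^0·(1−p)] / p^1 = 1·(1−p)/p = 46.413/100.000 = 0.4641
(1−p)/p = 0.4641/1 = 0.4641  ⇒  p = 1/(1 + 0.4641) = 0.6830
Lf-199: 68.3%, Lf-201: 31.7%.

68.3%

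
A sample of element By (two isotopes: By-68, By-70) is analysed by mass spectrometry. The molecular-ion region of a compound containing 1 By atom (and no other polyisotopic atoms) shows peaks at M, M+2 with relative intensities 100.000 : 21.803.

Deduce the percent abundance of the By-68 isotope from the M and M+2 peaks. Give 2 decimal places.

Write p for the By-68 fraction. I(M+2)/I(M) = [C(1,1)·p^0·(1−p)] / p^1 = 1·(1−p)/p = 21.803/100.000 = 0.2180
(1−p)/p = 0.2180/1 = 0.2180  ⇒  p = 1/(1 + 0.2180) = 0.8210
By-68: 82.10%, By-70: 17.90%.

82.10%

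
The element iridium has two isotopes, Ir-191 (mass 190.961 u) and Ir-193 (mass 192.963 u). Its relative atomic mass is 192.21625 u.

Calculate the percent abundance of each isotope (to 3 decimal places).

Ir-191: 37.300%, Ir-193: 62.700%

Let x be the fractional abundance of Ir-191; then Ir-193 has abundance 1 − x.
190.961·x + 192.963·(1 − x) = 192.21625
(190.961 − 192.963)·x = 192.21625 − 192.963
x = -0.74675 / -2.002 = 0.37300 → 37.300% Ir-191, 62.700% Ir-193.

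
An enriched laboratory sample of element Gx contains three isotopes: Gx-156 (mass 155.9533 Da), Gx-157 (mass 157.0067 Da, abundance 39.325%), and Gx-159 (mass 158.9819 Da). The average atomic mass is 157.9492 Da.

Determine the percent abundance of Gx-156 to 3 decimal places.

The remaining 60.675% is split between Gx-156 (fraction x) and Gx-159 (fraction 0.60675 − x).
Substituting: 155.9533x + 158.9819(0.60675 − x) = 96.206315225
(155.9533 − 158.9819)x = -0.2559526  ⇒  x = 0.08451, y = 0.52224
Gx-156: 8.451%, Gx-159: 52.224%.

8.451%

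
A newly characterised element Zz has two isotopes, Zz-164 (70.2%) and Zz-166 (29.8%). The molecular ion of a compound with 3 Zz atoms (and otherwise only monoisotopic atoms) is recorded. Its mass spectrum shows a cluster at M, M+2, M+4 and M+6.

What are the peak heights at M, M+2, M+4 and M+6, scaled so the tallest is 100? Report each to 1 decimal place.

78.5 : 100.0 : 42.5 : 6.0

Expanding (0.702 + 0.298)^3:
P(M) = 0.702^3 = 0.345948
P(M+2) = 3 × 0.702^2 × 0.298^1 = 0.440567
P(M+4) = 3 × 0.702^1 × 0.298^2 = 0.187021
P(M+6) = 0.298^3 = 0.026464
The M+2 peak is largest (0.440567); scaling to 100 gives 78.5 : 100.0 : 42.5 : 6.0.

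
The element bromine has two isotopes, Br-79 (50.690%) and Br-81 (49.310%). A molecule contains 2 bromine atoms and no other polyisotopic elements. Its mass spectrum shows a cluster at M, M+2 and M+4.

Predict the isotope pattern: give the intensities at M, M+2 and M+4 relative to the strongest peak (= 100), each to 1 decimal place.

Each Br atom is independently Br-79 (p = 0.50690) or Br-81 (q = 0.49310); the cluster is the binomial expansion (p + q)^2.
P(M) = 0.50690^2 = 0.256948
P(M+2) = 2 × 0.50690^1 × 0.49310^1 = 0.499905
P(M+4) = 0.49310^2 = 0.243148
The M+2 peak is largest (0.499905); scaling to 100 gives 51.4 : 100.0 : 48.6.

51.4 : 100.0 : 48.6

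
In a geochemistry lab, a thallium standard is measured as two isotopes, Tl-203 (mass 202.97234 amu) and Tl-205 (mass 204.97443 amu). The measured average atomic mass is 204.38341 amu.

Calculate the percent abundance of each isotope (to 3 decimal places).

Let x be the fractional abundance of Tl-203; then Tl-205 has abundance 1 − x.
202.97234·x + 204.97443·(1 − x) = 204.38341
(202.97234 − 204.97443)·x = 204.38341 − 204.97443
x = -0.59102 / -2.00209 = 0.29520 → 29.520% Tl-203, 70.480% Tl-205.

Tl-203: 29.520%, Tl-205: 70.480%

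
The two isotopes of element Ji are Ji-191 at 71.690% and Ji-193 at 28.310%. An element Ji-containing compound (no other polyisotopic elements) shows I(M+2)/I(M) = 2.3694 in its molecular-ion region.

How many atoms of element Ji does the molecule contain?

6

For n independent Ji atoms, I(M+2)/I(M) = n · (abundance Ji-193) / (abundance Ji-191) = n · 0.28310/0.71690.
n = 2.3694 × 0.71690/0.28310 = 6.00 ≈ 6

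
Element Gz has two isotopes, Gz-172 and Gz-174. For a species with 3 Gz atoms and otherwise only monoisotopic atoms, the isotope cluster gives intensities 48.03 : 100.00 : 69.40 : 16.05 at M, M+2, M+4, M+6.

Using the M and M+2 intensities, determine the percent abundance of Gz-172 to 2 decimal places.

59.03%

Let p = fractional abundance of Gz-172. I(M+2)/I(M) = [C(3,1)·p^2·(1−p)] / p^3 = 3·(1−p)/p = 100.00/48.03 = 2.0820
(1−p)/p = 2.0820/3 = 0.6940  ⇒  p = 1/(1 + 0.6940) = 0.5903
Gz-172: 59.03%, Gz-174: 40.97%.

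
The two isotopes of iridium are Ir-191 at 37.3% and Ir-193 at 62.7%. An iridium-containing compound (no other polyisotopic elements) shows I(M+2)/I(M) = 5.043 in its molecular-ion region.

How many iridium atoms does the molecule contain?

3

The M+2/M ratio from n Ir atoms is n · q/p = n · 0.627/0.373.
n = 5.043 × 0.373/0.627 = 3.00 ≈ 3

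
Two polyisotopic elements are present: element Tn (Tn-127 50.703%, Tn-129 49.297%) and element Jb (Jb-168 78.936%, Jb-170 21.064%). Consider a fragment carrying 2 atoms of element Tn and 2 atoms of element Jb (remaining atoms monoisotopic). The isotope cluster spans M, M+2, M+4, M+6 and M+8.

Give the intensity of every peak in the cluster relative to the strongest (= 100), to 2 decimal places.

40.35 : 100.00 : 82.89 : 25.94 : 2.72

Element Tn pattern (n=2): 0.25707942 : 0.49990116 : 0.24301942
Element Jb pattern (n=2): 0.62308921 : 0.33254158 : 0.04436921
Convolve the two distributions (both contribute in 2-u steps):
  M: 0.25707942×0.62308921 = 0.160183
  M+2: 0.25707942×0.33254158 + 0.49990116×0.62308921 = 0.396973
  M+4: 0.25707942×0.04436921 + 0.49990116×0.33254158 + 0.24301942×0.62308921 = 0.329067
  M+6: 0.49990116×0.04436921 + 0.24301942×0.33254158 = 0.102994
  M+8: 0.24301942×0.04436921 = 0.010783
Scale to base peak (0.396973) = 100: 40.35 : 100.00 : 82.89 : 25.94 : 2.72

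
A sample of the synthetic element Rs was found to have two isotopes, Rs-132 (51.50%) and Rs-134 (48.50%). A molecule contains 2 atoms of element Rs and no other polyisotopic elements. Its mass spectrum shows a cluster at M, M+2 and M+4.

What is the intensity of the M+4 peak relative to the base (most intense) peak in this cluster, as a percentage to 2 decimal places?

Binomial terms of (0.5150 + 0.4850)^2: M 0.2652, M+2 0.4995, M+4 0.2352 → M+2 is the base peak.
P(M+2) = C(2,1) × 0.5150^1 × 0.4850^1 = 2 × 0.5150 × 0.4850 = 0.499550 (base)
P(M+4) = C(2,2) × 0.5150^0 × 0.4850^2 = 1 × 1.0000 × 0.235225 = 0.235225
Relative intensity = 0.235225 / 0.499550 × 100 = 47.09

47.09%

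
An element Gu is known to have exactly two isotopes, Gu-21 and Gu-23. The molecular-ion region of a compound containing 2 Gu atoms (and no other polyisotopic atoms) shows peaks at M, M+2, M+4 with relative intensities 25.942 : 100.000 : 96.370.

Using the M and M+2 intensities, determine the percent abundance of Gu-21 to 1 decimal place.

34.2%

Let p = fractional abundance of Gu-21. I(M+2)/I(M) = [C(2,1)·p^1·(1−p)] / p^2 = 2·(1−p)/p = 100.000/25.942 = 3.8548
(1−p)/p = 3.8548/2 = 1.9274  ⇒  p = 1/(1 + 1.9274) = 0.3416
Gu-21: 34.2%, Gu-23: 65.8%.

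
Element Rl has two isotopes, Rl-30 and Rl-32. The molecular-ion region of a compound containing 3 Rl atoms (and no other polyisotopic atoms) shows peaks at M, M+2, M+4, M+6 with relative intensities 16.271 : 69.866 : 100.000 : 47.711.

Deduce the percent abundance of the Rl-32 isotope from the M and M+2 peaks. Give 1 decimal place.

58.9%

If p is the fraction of Rl that is Rl-30, then I(M+2)/I(M) = [C(3,1)·p^2·(1−p)] / p^3 = 3·(1−p)/p = 69.866/16.271 = 4.2939
(1−p)/p = 4.2939/3 = 1.4313  ⇒  p = 1/(1 + 1.4313) = 0.4113
Rl-30: 41.1%, Rl-32: 58.9%.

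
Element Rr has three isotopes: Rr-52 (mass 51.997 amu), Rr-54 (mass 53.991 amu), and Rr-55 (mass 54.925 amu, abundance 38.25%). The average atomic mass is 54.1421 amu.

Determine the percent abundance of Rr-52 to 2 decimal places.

10.34%

The remaining 61.75% is split between Rr-52 (fraction x) and Rr-54 (fraction 0.6175 − x).
Substituting: 51.997x + 53.991(0.6175 − x) = 33.1332875
(51.997 − 53.991)x = -0.206155  ⇒  x = 0.10339, y = 0.51411
Rr-52: 10.34%, Rr-54: 51.41%.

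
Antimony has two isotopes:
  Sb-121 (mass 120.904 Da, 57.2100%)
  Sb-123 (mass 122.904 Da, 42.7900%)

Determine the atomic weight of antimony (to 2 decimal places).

Average mass = Σ (abundance × isotope mass) = 0.572100 × 120.904 + 0.427900 × 122.904
= 69.1692 + 52.5906 = 121.7598 Da

121.76 Da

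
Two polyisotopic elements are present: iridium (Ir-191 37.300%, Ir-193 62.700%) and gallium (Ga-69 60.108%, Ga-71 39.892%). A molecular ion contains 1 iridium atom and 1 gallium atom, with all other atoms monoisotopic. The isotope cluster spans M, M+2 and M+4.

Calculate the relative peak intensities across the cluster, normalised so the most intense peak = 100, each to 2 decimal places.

42.65 : 100.00 : 47.58

Iridium pattern (n=1): 0.3730 : 0.6270
Gallium pattern (n=1): 0.60108 : 0.39892
Convolve the two distributions (both contribute in 2-u steps):
  M: 0.3730×0.60108 = 0.224203
  M+2: 0.3730×0.39892 + 0.6270×0.60108 = 0.525674
  M+4: 0.6270×0.39892 = 0.250123
Scale to base peak (0.525674) = 100: 42.65 : 100.00 : 47.58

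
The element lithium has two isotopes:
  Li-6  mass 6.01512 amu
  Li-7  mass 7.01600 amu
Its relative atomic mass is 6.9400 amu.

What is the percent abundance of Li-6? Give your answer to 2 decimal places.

7.59%

With x = fraction of Li-6 (so Li-7 is 1 − x):
6.01512·x + 7.01600·(1 − x) = 6.9400
(6.01512 − 7.01600)·x = 6.9400 − 7.01600
x = -0.07600 / -1.00088 = 0.07593 → 7.59% Li-6, 92.41% Li-7.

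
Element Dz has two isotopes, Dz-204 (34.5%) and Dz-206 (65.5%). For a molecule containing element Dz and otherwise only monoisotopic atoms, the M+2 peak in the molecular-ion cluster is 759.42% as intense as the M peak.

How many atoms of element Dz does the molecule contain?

4

For n independent Dz atoms, I(M+2)/I(M) = n · (abundance Dz-206) / (abundance Dz-204) = n · 0.655/0.345.
n = 7.5942 × 0.345/0.655 = 4.00 ≈ 4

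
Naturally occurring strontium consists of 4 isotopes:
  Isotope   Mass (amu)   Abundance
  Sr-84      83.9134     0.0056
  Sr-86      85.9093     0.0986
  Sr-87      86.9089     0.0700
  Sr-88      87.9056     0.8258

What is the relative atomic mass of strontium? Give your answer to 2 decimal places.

87.62 amu

Average mass = Σ (abundance × isotope mass) = 0.0056 × 83.9134 + 0.0986 × 85.9093 + 0.0700 × 86.9089 + 0.8258 × 87.9056
= 0.46992 + 8.47066 + 6.08362 + 72.59244 = 87.61664 amu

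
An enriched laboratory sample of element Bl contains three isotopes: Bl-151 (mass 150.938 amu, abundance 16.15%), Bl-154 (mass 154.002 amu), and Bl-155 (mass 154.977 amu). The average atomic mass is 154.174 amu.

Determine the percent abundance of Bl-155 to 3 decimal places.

68.393%

Let x and y be the fractions of Bl-154 and Bl-155. Then x + y = 1 − 0.1615 = 0.8385 and 154.002x + 154.977y = 154.174 − 0.1615×150.938 = 129.797513.
Substituting: 154.002x + 154.977(0.8385 − x) = 129.797513
(154.002 − 154.977)x = -0.1507015  ⇒  x = 0.15457, y = 0.68393
Bl-154: 15.457%, Bl-155: 68.393%.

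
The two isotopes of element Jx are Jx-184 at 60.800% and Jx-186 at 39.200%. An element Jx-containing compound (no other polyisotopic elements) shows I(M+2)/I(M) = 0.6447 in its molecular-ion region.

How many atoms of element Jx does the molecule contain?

1

The M+2/M ratio from n Jx atoms is n · q/p = n · 0.39200/0.60800.
n = 0.6447 × 0.60800/0.39200 = 1.00 ≈ 1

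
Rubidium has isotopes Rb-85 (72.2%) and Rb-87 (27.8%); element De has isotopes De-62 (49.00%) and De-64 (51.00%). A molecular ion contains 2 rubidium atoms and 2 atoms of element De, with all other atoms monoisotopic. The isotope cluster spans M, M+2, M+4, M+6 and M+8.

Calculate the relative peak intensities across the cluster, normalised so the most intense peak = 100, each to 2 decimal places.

35.07 : 100.00 : 99.40 : 40.08 : 5.63

Rubidium pattern (n=2): 0.521284 : 0.401432 : 0.077284
Element De pattern (n=2): 0.2401 : 0.4998 : 0.2601
Convolve the two distributions (both contribute in 2-u steps):
  M: 0.521284×0.2401 = 0.125160
  M+2: 0.521284×0.4998 + 0.401432×0.2401 = 0.356922
  M+4: 0.521284×0.2601 + 0.401432×0.4998 + 0.077284×0.2401 = 0.354778
  M+6: 0.401432×0.2601 + 0.077284×0.4998 = 0.143039
  M+8: 0.077284×0.2601 = 0.020102
Scale to base peak (0.356922) = 100: 35.07 : 100.00 : 99.40 : 40.08 : 5.63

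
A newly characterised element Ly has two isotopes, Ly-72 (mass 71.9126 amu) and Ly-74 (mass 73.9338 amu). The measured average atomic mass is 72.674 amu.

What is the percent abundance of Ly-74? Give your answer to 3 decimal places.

37.671%

Writing the weighted mean with unknown fraction x of Ly-72:
71.9126·x + 73.9338·(1 − x) = 72.674
(71.9126 − 73.9338)·x = 72.674 − 73.9338
x = -1.2598 / -2.0212 = 0.62329 → 62.329% Ly-72, 37.671% Ly-74.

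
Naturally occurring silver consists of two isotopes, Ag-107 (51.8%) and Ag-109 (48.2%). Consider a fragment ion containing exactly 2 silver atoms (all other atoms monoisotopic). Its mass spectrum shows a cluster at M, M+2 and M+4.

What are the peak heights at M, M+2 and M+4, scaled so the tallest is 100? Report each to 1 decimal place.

53.7 : 100.0 : 46.5

The 2 Ag atoms are independent, so intensities follow the terms of (0.518 + 0.482)^2.
P(M) = 0.518^2 = 0.268324
P(M+2) = 2 × 0.518^1 × 0.482^1 = 0.499352
P(M+4) = 0.482^2 = 0.232324
The M+2 peak is largest (0.499352); scaling to 100 gives 53.7 : 100.0 : 46.5.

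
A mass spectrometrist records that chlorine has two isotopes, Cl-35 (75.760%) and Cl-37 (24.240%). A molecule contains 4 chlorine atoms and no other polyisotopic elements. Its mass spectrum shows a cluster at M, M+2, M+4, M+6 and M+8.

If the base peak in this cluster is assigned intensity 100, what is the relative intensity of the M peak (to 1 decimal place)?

78.1

Binomial terms of (0.75760 + 0.24240)^4: M 0.3294, M+2 0.4216, M+4 0.2023, M+6 0.0432, M+8 0.0035 → M+2 is the base peak.
P(M+2) = C(4,1) × 0.75760^3 × 0.24240^1 = 4 × 0.4348304 × 0.2424 = 0.421612 (base)
P(M) = C(4,0) × 0.75760^4 × 0.24240^0 = 1 × 0.32942751 × 1.0000 = 0.329428
Relative intensity = 0.329428 / 0.421612 × 100 = 78.1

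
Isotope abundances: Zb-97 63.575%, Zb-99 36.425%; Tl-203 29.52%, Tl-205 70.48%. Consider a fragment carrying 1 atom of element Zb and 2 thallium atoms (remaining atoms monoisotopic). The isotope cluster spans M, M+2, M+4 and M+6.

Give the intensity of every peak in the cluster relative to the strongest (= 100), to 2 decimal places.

11.85 : 63.39 : 100.00 : 38.71

Element Zb pattern (n=1): 0.63575 : 0.36425
Thallium pattern (n=2): 0.08714304 : 0.41611392 : 0.49674304
Convolve the two distributions (both contribute in 2-u steps):
  M: 0.63575×0.08714304 = 0.055401
  M+2: 0.63575×0.41611392 + 0.36425×0.08714304 = 0.296286
  M+4: 0.63575×0.49674304 + 0.36425×0.41611392 = 0.467374
  M+6: 0.36425×0.49674304 = 0.180939
Scale to base peak (0.467374) = 100: 11.85 : 63.39 : 100.00 : 38.71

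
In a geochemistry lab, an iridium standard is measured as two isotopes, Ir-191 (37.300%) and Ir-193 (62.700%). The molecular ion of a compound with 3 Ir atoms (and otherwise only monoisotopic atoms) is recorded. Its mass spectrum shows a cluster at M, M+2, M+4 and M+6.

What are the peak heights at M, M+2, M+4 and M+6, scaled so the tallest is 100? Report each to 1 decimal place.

11.8 : 59.5 : 100.0 : 56.0

The 3 Ir atoms are independent, so intensities follow the terms of (0.37300 + 0.62700)^3.
P(M) = 0.37300^3 = 0.051895
P(M+2) = 3 × 0.37300^2 × 0.62700^1 = 0.261702
P(M+4) = 3 × 0.37300^1 × 0.62700^2 = 0.439911
P(M+6) = 0.62700^3 = 0.246492
The M+4 peak is largest (0.439911); scaling to 100 gives 11.8 : 59.5 : 100.0 : 56.0.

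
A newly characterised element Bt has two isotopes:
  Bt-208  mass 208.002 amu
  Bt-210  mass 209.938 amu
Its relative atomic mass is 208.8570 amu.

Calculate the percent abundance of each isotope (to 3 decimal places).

Let x be the fractional abundance of Bt-208; then Bt-210 has abundance 1 − x.
208.002·x + 209.938·(1 − x) = 208.8570
(208.002 − 209.938)·x = 208.8570 − 209.938
x = -1.0810 / -1.936 = 0.55837 → 55.837% Bt-208, 44.163% Bt-210.

Bt-208: 55.837%, Bt-210: 44.163%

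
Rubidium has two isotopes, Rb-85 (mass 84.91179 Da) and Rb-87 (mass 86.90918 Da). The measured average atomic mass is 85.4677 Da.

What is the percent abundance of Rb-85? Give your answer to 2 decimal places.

72.17%

Let x be the fractional abundance of Rb-85; then Rb-87 has abundance 1 − x.
84.91179·x + 86.90918·(1 − x) = 85.4677
(84.91179 − 86.90918)·x = 85.4677 − 86.90918
x = -1.44148 / -1.99739 = 0.72168 → 72.17% Rb-85, 27.83% Rb-87.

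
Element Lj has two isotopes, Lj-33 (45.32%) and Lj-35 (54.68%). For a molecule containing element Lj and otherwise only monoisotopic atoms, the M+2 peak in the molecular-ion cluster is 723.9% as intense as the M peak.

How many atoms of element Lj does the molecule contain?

6

For n independent Lj atoms, I(M+2)/I(M) = n · (abundance Lj-35) / (abundance Lj-33) = n · 0.5468/0.4532.
n = 7.239 × 0.4532/0.5468 = 6.00 ≈ 6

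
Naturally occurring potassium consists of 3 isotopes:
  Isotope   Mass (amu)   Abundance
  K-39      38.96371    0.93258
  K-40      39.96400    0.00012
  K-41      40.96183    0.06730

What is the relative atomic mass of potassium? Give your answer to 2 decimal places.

39.10 amu

Average mass = Σ (abundance × isotope mass) = 0.93258 × 38.96371 + 0.00012 × 39.96400 + 0.06730 × 40.96183
= 36.336777 + 0.004796 + 2.756731 = 39.098304 amu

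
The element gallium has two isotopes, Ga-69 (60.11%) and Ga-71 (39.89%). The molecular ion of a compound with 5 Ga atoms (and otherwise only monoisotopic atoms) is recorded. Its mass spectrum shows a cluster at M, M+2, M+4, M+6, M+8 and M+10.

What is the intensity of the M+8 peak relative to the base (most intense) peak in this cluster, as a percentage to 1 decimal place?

Term probabilities: M 0.0785, M+2 0.2604, M+4 0.3456, M+6 0.2293, M+8 0.0761, M+10 0.0101. Base peak = M+4.
P(M+4) = C(5,2) × 0.6011^3 × 0.3989^2 = 10 × 0.21719018 × 0.15912121 = 0.345596 (base)
P(M+8) = C(5,4) × 0.6011^1 × 0.3989^4 = 5 × 0.6011 × 0.02531956 = 0.076098
Relative intensity = 0.076098 / 0.345596 × 100 = 22.0

22.0%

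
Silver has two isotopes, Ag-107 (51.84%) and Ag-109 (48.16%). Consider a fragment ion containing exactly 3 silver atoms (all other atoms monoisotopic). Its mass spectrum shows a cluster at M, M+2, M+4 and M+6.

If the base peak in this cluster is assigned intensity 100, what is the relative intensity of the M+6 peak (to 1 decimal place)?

28.8

(0.5184 + 0.4816)^3 gives M 0.1393, M+2 0.3883, M+4 0.3607, M+6 0.1117; the largest is M+2.
P(M+2) = C(3,1) × 0.5184^2 × 0.4816^1 = 3 × 0.26873856 × 0.4816 = 0.388273 (base)
P(M+6) = C(3,3) × 0.5184^0 × 0.4816^3 = 1 × 1.0000 × 0.11170161 = 0.111702
Relative intensity = 0.111702 / 0.388273 × 100 = 28.8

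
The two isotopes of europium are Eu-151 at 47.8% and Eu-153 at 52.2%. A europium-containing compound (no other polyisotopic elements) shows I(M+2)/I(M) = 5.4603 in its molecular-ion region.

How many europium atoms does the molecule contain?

For n independent Eu atoms, I(M+2)/I(M) = n · (abundance Eu-153) / (abundance Eu-151) = n · 0.522/0.478.
n = 5.4603 × 0.478/0.522 = 5.00 ≈ 5

5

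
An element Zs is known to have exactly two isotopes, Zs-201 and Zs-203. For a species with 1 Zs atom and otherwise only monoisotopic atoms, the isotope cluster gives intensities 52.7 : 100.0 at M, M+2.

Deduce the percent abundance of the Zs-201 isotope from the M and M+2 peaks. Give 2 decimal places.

34.51%

Let p = fractional abundance of Zs-201. I(M+2)/I(M) = [C(1,1)·p^0·(1−p)] / p^1 = 1·(1−p)/p = 100.0/52.7 = 1.8975
(1−p)/p = 1.8975/1 = 1.8975  ⇒  p = 1/(1 + 1.8975) = 0.3451
Zs-201: 34.51%, Zs-203: 65.49%.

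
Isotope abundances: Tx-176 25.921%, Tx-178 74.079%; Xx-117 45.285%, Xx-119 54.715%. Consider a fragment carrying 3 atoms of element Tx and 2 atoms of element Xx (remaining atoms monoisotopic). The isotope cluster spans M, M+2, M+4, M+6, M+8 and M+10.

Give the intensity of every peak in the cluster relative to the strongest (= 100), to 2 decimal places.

Element Tx pattern (n=3): 0.01741627 : 0.14932065 : 0.42673988 : 0.4065232
Element Xx pattern (n=2): 0.20507312 : 0.49555375 : 0.29937312
Convolve the two distributions (both contribute in 2-u steps):
  M: 0.01741627×0.20507312 = 0.003572
  M+2: 0.01741627×0.49555375 + 0.14932065×0.20507312 = 0.039252
  M+4: 0.01741627×0.29937312 + 0.14932065×0.49555375 + 0.42673988×0.20507312 = 0.166723
  M+6: 0.14932065×0.29937312 + 0.42673988×0.49555375 + 0.4065232×0.20507312 = 0.339542
  M+8: 0.42673988×0.29937312 + 0.4065232×0.49555375 = 0.329209
  M+10: 0.4065232×0.29937312 = 0.121702
Scale to base peak (0.339542) = 100: 1.05 : 11.56 : 49.10 : 100.00 : 96.96 : 35.84

1.05 : 11.56 : 49.10 : 100.00 : 96.96 : 35.84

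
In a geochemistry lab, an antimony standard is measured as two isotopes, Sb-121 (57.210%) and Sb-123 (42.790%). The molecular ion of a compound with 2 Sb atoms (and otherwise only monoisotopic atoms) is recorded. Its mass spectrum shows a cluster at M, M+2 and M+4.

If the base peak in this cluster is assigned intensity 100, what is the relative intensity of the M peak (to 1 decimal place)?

66.8

Term probabilities: M 0.3273, M+2 0.4896, M+4 0.1831. Base peak = M+2.
P(M+2) = C(2,1) × 0.57210^1 × 0.42790^1 = 2 × 0.5721 × 0.4279 = 0.489603 (base)
P(M) = C(2,0) × 0.57210^2 × 0.42790^0 = 1 × 0.32729841 × 1.0000 = 0.327298
Relative intensity = 0.327298 / 0.489603 × 100 = 66.8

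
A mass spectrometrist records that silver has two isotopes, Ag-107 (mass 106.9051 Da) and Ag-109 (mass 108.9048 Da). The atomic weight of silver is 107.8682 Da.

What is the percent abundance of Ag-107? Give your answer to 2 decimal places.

With x = fraction of Ag-107 (so Ag-109 is 1 − x):
106.9051·x + 108.9048·(1 − x) = 107.8682
(106.9051 − 108.9048)·x = 107.8682 − 108.9048
x = -1.0366 / -1.9997 = 0.51838 → 51.84% Ag-107, 48.16% Ag-109.

51.84%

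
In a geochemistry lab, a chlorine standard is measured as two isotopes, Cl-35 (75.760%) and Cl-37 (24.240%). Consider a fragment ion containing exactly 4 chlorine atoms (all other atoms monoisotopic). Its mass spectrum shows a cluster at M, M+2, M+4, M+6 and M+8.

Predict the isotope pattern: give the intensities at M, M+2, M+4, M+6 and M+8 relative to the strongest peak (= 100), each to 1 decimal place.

78.1 : 100.0 : 48.0 : 10.2 : 0.8

The 4 Cl atoms are independent, so intensities follow the terms of (0.75760 + 0.24240)^4.
P(M) = 0.75760^4 = 0.329428
P(M+2) = 4 × 0.75760^3 × 0.24240^1 = 0.421612
P(M+4) = 6 × 0.75760^2 × 0.24240^2 = 0.202347
P(M+6) = 4 × 0.75760^1 × 0.24240^3 = 0.043162
P(M+8) = 0.24240^4 = 0.003452
The M+2 peak is largest (0.421612); scaling to 100 gives 78.1 : 100.0 : 48.0 : 10.2 : 0.8.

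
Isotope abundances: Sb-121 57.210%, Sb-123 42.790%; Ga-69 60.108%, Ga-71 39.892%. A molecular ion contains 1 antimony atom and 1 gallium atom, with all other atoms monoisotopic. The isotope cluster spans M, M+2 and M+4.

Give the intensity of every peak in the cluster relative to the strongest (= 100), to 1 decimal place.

Antimony pattern (n=1): 0.5721 : 0.4279
Gallium pattern (n=1): 0.60108 : 0.39892
Convolve the two distributions (both contribute in 2-u steps):
  M: 0.5721×0.60108 = 0.343878
  M+2: 0.5721×0.39892 + 0.4279×0.60108 = 0.485424
  M+4: 0.4279×0.39892 = 0.170698
Scale to base peak (0.485424) = 100: 70.8 : 100.0 : 35.2

70.8 : 100.0 : 35.2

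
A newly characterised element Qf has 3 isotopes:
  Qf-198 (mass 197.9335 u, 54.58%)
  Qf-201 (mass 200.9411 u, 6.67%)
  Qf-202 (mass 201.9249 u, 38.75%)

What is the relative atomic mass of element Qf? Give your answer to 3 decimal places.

The abundance-weighted mean is 0.5458 × 197.9335 + 0.0667 × 200.9411 + 0.3875 × 201.9249
= 108.03210 + 13.40277 + 78.24590 = 199.68077 u

199.681 u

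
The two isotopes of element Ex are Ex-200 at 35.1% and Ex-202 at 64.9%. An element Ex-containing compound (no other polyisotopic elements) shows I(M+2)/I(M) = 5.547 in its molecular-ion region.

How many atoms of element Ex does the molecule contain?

3

The M+2/M ratio from n Ex atoms is n · q/p = n · 0.649/0.351.
n = 5.547 × 0.351/0.649 = 3.00 ≈ 3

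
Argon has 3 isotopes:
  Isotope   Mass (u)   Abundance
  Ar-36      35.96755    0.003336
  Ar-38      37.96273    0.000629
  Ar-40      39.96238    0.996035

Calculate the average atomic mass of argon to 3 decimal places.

Ar = Σ fᵢ·mᵢ = 0.003336 × 35.96755 + 0.000629 × 37.96273 + 0.996035 × 39.96238
= 0.119988 + 0.023879 + 39.803929 = 39.947796 u

39.948 u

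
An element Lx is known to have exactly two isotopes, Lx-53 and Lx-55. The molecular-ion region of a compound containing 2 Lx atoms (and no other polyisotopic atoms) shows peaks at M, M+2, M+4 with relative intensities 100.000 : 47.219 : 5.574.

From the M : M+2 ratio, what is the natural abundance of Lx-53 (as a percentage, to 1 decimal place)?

80.9%

Let p = fractional abundance of Lx-53. I(M+2)/I(M) = [C(2,1)·p^1·(1−p)] / p^2 = 2·(1−p)/p = 47.219/100.000 = 0.4722
(1−p)/p = 0.4722/2 = 0.2361  ⇒  p = 1/(1 + 0.2361) = 0.8090
Lx-53: 80.9%, Lx-55: 19.1%.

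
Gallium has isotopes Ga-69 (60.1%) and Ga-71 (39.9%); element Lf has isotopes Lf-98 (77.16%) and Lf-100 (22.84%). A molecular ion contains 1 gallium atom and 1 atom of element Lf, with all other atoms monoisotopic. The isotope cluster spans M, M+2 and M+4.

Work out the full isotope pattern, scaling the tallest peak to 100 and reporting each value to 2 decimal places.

100.00 : 95.99 : 19.65

Gallium pattern (n=1): 0.6010 : 0.3990
Element Lf pattern (n=1): 0.7716 : 0.2284
Convolve the two distributions (both contribute in 2-u steps):
  M: 0.6010×0.7716 = 0.463732
  M+2: 0.6010×0.2284 + 0.3990×0.7716 = 0.445137
  M+4: 0.3990×0.2284 = 0.091132
Scale to base peak (0.463732) = 100: 100.00 : 95.99 : 19.65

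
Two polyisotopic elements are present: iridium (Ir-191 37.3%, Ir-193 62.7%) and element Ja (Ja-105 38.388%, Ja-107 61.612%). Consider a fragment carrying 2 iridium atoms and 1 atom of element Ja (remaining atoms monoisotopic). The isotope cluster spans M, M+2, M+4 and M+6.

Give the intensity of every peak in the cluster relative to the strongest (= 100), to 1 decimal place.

12.2 : 60.4 : 100.0 : 55.2

Iridium pattern (n=2): 0.139129 : 0.467742 : 0.393129
Element Ja pattern (n=1): 0.38388 : 0.61612
Convolve the two distributions (both contribute in 2-u steps):
  M: 0.139129×0.38388 = 0.053409
  M+2: 0.139129×0.61612 + 0.467742×0.38388 = 0.265277
  M+4: 0.467742×0.61612 + 0.393129×0.38388 = 0.439100
  M+6: 0.393129×0.61612 = 0.242215
Scale to base peak (0.439100) = 100: 12.2 : 60.4 : 100.0 : 55.2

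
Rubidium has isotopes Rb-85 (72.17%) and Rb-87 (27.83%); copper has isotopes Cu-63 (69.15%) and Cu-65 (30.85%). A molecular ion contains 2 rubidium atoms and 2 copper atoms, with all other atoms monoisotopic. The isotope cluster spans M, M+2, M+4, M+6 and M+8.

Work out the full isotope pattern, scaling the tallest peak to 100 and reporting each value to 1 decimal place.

Rubidium pattern (n=2): 0.52085089 : 0.40169822 : 0.07745089
Copper pattern (n=2): 0.47817225 : 0.4266555 : 0.09517225
Convolve the two distributions (both contribute in 2-u steps):
  M: 0.52085089×0.47817225 = 0.249056
  M+2: 0.52085089×0.4266555 + 0.40169822×0.47817225 = 0.414305
  M+4: 0.52085089×0.09517225 + 0.40169822×0.4266555 + 0.07745089×0.47817225 = 0.257992
  M+6: 0.40169822×0.09517225 + 0.07745089×0.4266555 = 0.071275
  M+8: 0.07745089×0.09517225 = 0.007371
Scale to base peak (0.414305) = 100: 60.1 : 100.0 : 62.3 : 17.2 : 1.8

60.1 : 100.0 : 62.3 : 17.2 : 1.8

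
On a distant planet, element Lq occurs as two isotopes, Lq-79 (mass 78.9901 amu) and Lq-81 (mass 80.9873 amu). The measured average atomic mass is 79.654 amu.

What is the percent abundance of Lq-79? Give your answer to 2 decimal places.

Writing the weighted mean with unknown fraction x of Lq-79:
78.9901·x + 80.9873·(1 − x) = 79.654
(78.9901 − 80.9873)·x = 79.654 − 80.9873
x = -1.3333 / -1.9972 = 0.66758 → 66.76% Lq-79, 33.24% Lq-81.

66.76%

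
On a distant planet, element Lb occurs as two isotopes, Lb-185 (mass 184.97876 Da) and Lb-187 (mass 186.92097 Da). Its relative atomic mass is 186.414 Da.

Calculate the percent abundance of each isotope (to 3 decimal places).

Let x be the fractional abundance of Lb-185; then Lb-187 has abundance 1 − x.
184.97876·x + 186.92097·(1 − x) = 186.414
(184.97876 − 186.92097)·x = 186.414 − 186.92097
x = -0.50697 / -1.94221 = 0.26103 → 26.103% Lb-185, 73.897% Lb-187.

Lb-185: 26.103%, Lb-187: 73.897%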